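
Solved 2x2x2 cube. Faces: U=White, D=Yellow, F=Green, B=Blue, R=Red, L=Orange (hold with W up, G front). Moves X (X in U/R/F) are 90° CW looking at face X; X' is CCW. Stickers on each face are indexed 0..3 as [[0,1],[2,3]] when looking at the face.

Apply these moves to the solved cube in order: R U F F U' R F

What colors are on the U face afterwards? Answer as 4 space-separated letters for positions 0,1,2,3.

After move 1 (R): R=RRRR U=WGWG F=GYGY D=YBYB B=WBWB
After move 2 (U): U=WWGG F=RRGY R=WBRR B=OOWB L=GYOO
After move 3 (F): F=GRYR U=WWOY R=GBGR D=RWYB L=GYOB
After move 4 (F): F=YGRR U=WWBY R=OBYR D=GGYB L=GROW
After move 5 (U'): U=WYWB F=GRRR R=YGYR B=OBWB L=OOOW
After move 6 (R): R=YYRG U=WRWR F=GGRB D=GWYO B=BBYB
After move 7 (F): F=RGBG U=WRWO R=WYRG D=RYYO L=OGOW
Query: U face = WRWO

Answer: W R W O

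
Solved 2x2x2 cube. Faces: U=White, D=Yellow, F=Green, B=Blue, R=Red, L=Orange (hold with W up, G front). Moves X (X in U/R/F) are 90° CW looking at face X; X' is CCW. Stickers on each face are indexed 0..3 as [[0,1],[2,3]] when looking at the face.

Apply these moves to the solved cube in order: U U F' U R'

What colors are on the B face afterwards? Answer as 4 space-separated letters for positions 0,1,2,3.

Answer: Y W O B

Derivation:
After move 1 (U): U=WWWW F=RRGG R=BBRR B=OOBB L=GGOO
After move 2 (U): U=WWWW F=BBGG R=OORR B=GGBB L=RROO
After move 3 (F'): F=BGBG U=WWOR R=YOYR D=ROYY L=RWOW
After move 4 (U): U=OWRW F=YOBG R=GGYR B=RWBB L=BGOW
After move 5 (R'): R=GRGY U=OBRR F=YWBW D=ROYG B=YWOB
Query: B face = YWOB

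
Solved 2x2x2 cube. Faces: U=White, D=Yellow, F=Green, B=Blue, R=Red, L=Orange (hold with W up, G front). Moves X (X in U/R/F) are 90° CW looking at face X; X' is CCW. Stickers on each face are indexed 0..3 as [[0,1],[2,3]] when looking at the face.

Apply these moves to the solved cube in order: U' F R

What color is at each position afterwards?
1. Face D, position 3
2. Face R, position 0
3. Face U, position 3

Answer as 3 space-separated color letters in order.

Answer: R W O

Derivation:
After move 1 (U'): U=WWWW F=OOGG R=GGRR B=RRBB L=BBOO
After move 2 (F): F=GOGO U=WWOB R=WGWR D=RGYY L=BYOY
After move 3 (R): R=WWRG U=WOOO F=GGGY D=RBYR B=BRWB
Query 1: D[3] = R
Query 2: R[0] = W
Query 3: U[3] = O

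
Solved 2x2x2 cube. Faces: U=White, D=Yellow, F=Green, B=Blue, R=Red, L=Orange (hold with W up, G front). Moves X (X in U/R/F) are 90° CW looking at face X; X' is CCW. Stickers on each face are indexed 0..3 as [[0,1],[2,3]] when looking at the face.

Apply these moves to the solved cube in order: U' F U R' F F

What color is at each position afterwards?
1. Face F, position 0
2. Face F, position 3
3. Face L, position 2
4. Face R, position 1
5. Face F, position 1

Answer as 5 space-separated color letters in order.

Answer: W W O R G

Derivation:
After move 1 (U'): U=WWWW F=OOGG R=GGRR B=RRBB L=BBOO
After move 2 (F): F=GOGO U=WWOB R=WGWR D=RGYY L=BYOY
After move 3 (U): U=OWBW F=WGGO R=RRWR B=BYBB L=GOOY
After move 4 (R'): R=RRRW U=OBBB F=WWGW D=RGYO B=YYGB
After move 5 (F): F=GWWW U=OBYO R=BRBW D=RRYO L=GROG
After move 6 (F): F=WGWW U=OBGR R=YROW D=BBYO L=GROR
Query 1: F[0] = W
Query 2: F[3] = W
Query 3: L[2] = O
Query 4: R[1] = R
Query 5: F[1] = G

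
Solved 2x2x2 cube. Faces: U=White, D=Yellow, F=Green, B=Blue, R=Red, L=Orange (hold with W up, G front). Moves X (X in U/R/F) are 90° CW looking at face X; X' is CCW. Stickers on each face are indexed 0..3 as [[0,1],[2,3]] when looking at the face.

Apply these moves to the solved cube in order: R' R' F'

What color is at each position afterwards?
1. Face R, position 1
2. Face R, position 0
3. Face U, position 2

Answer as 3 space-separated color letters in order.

Answer: R W R

Derivation:
After move 1 (R'): R=RRRR U=WBWB F=GWGW D=YGYG B=YBYB
After move 2 (R'): R=RRRR U=WYWY F=GBGB D=YWYW B=GBGB
After move 3 (F'): F=BBGG U=WYRR R=WRYR D=OOYW L=OYOW
Query 1: R[1] = R
Query 2: R[0] = W
Query 3: U[2] = R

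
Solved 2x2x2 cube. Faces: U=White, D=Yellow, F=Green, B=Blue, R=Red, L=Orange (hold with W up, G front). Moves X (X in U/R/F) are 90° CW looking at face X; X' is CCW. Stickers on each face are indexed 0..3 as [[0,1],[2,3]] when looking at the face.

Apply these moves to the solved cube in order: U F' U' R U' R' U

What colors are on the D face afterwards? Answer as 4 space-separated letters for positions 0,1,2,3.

Answer: G O Y Y

Derivation:
After move 1 (U): U=WWWW F=RRGG R=BBRR B=OOBB L=GGOO
After move 2 (F'): F=RGRG U=WWBR R=YBYR D=GOYY L=GWOW
After move 3 (U'): U=WRWB F=GWRG R=RGYR B=YBBB L=OOOW
After move 4 (R): R=YRRG U=WWWG F=GORY D=GBYY B=BBRB
After move 5 (U'): U=WGWW F=OORY R=GORG B=YRRB L=BBOW
After move 6 (R'): R=OGGR U=WRWY F=OGRW D=GOYY B=YRBB
After move 7 (U): U=WWYR F=OGRW R=YRGR B=BBBB L=OGOW
Query: D face = GOYY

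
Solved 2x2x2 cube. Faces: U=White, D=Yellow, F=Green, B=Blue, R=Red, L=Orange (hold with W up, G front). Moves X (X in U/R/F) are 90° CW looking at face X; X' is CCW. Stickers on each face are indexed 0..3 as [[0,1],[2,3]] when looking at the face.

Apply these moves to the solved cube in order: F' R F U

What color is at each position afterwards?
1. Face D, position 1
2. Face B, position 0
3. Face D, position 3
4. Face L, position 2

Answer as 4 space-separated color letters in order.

Answer: Y O B O

Derivation:
After move 1 (F'): F=GGGG U=WWRR R=YRYR D=OOYY L=OWOW
After move 2 (R): R=YYRR U=WGRG F=GOGY D=OBYB B=RBWB
After move 3 (F): F=GGYO U=WGWW R=RYGR D=RYYB L=OOOB
After move 4 (U): U=WWWG F=RYYO R=RBGR B=OOWB L=GGOB
Query 1: D[1] = Y
Query 2: B[0] = O
Query 3: D[3] = B
Query 4: L[2] = O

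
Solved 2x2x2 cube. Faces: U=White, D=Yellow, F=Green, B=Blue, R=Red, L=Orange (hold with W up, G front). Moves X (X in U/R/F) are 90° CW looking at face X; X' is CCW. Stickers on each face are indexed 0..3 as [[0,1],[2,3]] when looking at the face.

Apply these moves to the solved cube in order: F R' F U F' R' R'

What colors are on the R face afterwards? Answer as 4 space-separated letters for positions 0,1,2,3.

Answer: W W B R

Derivation:
After move 1 (F): F=GGGG U=WWOO R=WRWR D=RRYY L=OYOY
After move 2 (R'): R=RRWW U=WBOB F=GWGO D=RGYG B=YBRB
After move 3 (F): F=GGOW U=WBYY R=ORBW D=WRYG L=OROG
After move 4 (U): U=YWYB F=OROW R=YBBW B=ORRB L=GGOG
After move 5 (F'): F=RWOO U=YWYB R=RBWW D=GGYG L=GBOY
After move 6 (R'): R=BWRW U=YRYO F=RWOB D=GWYO B=GRGB
After move 7 (R'): R=WWBR U=YGYG F=RROO D=GWYB B=ORWB
Query: R face = WWBR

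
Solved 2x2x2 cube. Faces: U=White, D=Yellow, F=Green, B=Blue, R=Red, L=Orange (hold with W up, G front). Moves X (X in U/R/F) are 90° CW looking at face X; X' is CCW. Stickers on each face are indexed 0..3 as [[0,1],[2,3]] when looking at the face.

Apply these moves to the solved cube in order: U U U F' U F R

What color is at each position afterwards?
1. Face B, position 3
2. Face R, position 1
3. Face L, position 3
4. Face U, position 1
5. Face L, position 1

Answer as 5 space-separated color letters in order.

After move 1 (U): U=WWWW F=RRGG R=BBRR B=OOBB L=GGOO
After move 2 (U): U=WWWW F=BBGG R=OORR B=GGBB L=RROO
After move 3 (U): U=WWWW F=OOGG R=GGRR B=RRBB L=BBOO
After move 4 (F'): F=OGOG U=WWGR R=YGYR D=BOYY L=BWOW
After move 5 (U): U=GWRW F=YGOG R=RRYR B=BWBB L=OGOW
After move 6 (F): F=OYGG U=GWWG R=RRWR D=YRYY L=OBOO
After move 7 (R): R=WRRR U=GYWG F=ORGY D=YBYB B=GWWB
Query 1: B[3] = B
Query 2: R[1] = R
Query 3: L[3] = O
Query 4: U[1] = Y
Query 5: L[1] = B

Answer: B R O Y B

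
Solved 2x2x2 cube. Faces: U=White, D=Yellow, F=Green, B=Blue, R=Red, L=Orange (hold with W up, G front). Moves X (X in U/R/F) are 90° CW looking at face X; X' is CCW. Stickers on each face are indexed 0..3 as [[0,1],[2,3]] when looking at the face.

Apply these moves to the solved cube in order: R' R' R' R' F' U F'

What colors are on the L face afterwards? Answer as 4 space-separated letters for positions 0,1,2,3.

After move 1 (R'): R=RRRR U=WBWB F=GWGW D=YGYG B=YBYB
After move 2 (R'): R=RRRR U=WYWY F=GBGB D=YWYW B=GBGB
After move 3 (R'): R=RRRR U=WGWG F=GYGY D=YBYB B=WBWB
After move 4 (R'): R=RRRR U=WWWW F=GGGG D=YYYY B=BBBB
After move 5 (F'): F=GGGG U=WWRR R=YRYR D=OOYY L=OWOW
After move 6 (U): U=RWRW F=YRGG R=BBYR B=OWBB L=GGOW
After move 7 (F'): F=RGYG U=RWBY R=OBOR D=GWYY L=GWOR
Query: L face = GWOR

Answer: G W O R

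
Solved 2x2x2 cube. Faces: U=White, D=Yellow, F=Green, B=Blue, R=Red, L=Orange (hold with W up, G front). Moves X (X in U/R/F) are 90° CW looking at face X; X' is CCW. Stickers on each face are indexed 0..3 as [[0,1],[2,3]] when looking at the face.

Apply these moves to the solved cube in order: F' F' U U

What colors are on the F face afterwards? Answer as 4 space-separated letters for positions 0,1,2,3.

After move 1 (F'): F=GGGG U=WWRR R=YRYR D=OOYY L=OWOW
After move 2 (F'): F=GGGG U=WWYY R=OROR D=WWYY L=OROR
After move 3 (U): U=YWYW F=ORGG R=BBOR B=ORBB L=GGOR
After move 4 (U): U=YYWW F=BBGG R=OROR B=GGBB L=OROR
Query: F face = BBGG

Answer: B B G G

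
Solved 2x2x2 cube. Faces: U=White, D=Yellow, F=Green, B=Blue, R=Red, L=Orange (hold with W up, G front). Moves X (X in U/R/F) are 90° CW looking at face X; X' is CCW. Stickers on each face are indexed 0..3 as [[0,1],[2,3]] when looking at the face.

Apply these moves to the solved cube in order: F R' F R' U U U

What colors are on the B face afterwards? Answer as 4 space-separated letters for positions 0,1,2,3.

After move 1 (F): F=GGGG U=WWOO R=WRWR D=RRYY L=OYOY
After move 2 (R'): R=RRWW U=WBOB F=GWGO D=RGYG B=YBRB
After move 3 (F): F=GGOW U=WBYY R=ORBW D=WRYG L=OROG
After move 4 (R'): R=RWOB U=WRYY F=GBOY D=WGYW B=GBRB
After move 5 (U): U=YWYR F=RWOY R=GBOB B=ORRB L=GBOG
After move 6 (U): U=YYRW F=GBOY R=OROB B=GBRB L=RWOG
After move 7 (U): U=RYWY F=OROY R=GBOB B=RWRB L=GBOG
Query: B face = RWRB

Answer: R W R B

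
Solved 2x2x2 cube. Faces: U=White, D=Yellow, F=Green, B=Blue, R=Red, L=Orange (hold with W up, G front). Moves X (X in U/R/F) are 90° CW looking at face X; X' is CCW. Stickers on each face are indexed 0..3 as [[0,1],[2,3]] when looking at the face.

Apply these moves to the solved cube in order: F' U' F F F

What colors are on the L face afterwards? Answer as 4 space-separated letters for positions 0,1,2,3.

After move 1 (F'): F=GGGG U=WWRR R=YRYR D=OOYY L=OWOW
After move 2 (U'): U=WRWR F=OWGG R=GGYR B=YRBB L=BBOW
After move 3 (F): F=GOGW U=WRWB R=WGRR D=YGYY L=BOOO
After move 4 (F): F=GGWO U=WROO R=WGBR D=RWYY L=BYOG
After move 5 (F): F=WGOG U=WRGY R=OGOR D=BWYY L=BROW
Query: L face = BROW

Answer: B R O W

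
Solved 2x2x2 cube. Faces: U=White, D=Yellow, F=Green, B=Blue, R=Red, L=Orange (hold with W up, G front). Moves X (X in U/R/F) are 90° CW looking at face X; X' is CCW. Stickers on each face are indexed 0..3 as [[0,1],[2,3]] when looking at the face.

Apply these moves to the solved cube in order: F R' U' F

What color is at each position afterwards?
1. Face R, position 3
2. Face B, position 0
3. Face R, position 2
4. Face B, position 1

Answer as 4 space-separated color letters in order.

After move 1 (F): F=GGGG U=WWOO R=WRWR D=RRYY L=OYOY
After move 2 (R'): R=RRWW U=WBOB F=GWGO D=RGYG B=YBRB
After move 3 (U'): U=BBWO F=OYGO R=GWWW B=RRRB L=YBOY
After move 4 (F): F=GOOY U=BBYB R=WWOW D=WGYG L=YROG
Query 1: R[3] = W
Query 2: B[0] = R
Query 3: R[2] = O
Query 4: B[1] = R

Answer: W R O R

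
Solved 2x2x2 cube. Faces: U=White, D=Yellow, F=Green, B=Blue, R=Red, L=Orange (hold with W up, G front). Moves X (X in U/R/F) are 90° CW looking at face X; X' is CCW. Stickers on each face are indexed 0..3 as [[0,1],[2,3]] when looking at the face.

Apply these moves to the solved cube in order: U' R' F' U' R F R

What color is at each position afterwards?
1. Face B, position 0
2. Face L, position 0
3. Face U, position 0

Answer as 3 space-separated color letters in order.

After move 1 (U'): U=WWWW F=OOGG R=GGRR B=RRBB L=BBOO
After move 2 (R'): R=GRGR U=WBWR F=OWGW D=YOYG B=YRYB
After move 3 (F'): F=WWOG U=WBGG R=ORYR D=BOYG L=BROW
After move 4 (U'): U=BGWG F=BROG R=WWYR B=ORYB L=YROW
After move 5 (R): R=YWRW U=BRWG F=BOOG D=BYYO B=GRGB
After move 6 (F): F=OBGO U=BRWR R=WWGW D=RYYO L=YBOY
After move 7 (R): R=GWWW U=BBWO F=OYGO D=RGYG B=RRRB
Query 1: B[0] = R
Query 2: L[0] = Y
Query 3: U[0] = B

Answer: R Y B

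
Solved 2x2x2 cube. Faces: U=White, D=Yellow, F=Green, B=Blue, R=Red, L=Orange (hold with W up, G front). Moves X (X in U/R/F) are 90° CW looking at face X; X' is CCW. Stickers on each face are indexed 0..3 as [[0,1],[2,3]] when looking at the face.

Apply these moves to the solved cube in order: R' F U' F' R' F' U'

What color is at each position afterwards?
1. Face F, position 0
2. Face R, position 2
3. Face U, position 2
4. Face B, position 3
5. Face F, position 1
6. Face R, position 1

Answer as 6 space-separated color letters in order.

Answer: Y B B B W B

Derivation:
After move 1 (R'): R=RRRR U=WBWB F=GWGW D=YGYG B=YBYB
After move 2 (F): F=GGWW U=WBOO R=WRBR D=RRYG L=OYOG
After move 3 (U'): U=BOWO F=OYWW R=GGBR B=WRYB L=YBOG
After move 4 (F'): F=YWOW U=BOGB R=RGRR D=BGYG L=YOOW
After move 5 (R'): R=GRRR U=BYGW F=YOOB D=BWYW B=GRGB
After move 6 (F'): F=OBYO U=BYGR R=WRBR D=OWYW L=YWOG
After move 7 (U'): U=YRBG F=YWYO R=OBBR B=WRGB L=GROG
Query 1: F[0] = Y
Query 2: R[2] = B
Query 3: U[2] = B
Query 4: B[3] = B
Query 5: F[1] = W
Query 6: R[1] = B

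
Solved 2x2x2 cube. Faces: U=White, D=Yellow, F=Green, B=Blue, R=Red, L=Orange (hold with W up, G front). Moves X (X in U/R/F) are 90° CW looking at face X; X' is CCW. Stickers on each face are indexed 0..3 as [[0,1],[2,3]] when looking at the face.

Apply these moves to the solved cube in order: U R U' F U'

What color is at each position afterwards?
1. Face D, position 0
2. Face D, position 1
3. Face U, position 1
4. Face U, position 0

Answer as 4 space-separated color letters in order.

After move 1 (U): U=WWWW F=RRGG R=BBRR B=OOBB L=GGOO
After move 2 (R): R=RBRB U=WRWG F=RYGY D=YBYO B=WOWB
After move 3 (U'): U=RGWW F=GGGY R=RYRB B=RBWB L=WOOO
After move 4 (F): F=GGYG U=RGOO R=WYWB D=RRYO L=WYOB
After move 5 (U'): U=GORO F=WYYG R=GGWB B=WYWB L=RBOB
Query 1: D[0] = R
Query 2: D[1] = R
Query 3: U[1] = O
Query 4: U[0] = G

Answer: R R O G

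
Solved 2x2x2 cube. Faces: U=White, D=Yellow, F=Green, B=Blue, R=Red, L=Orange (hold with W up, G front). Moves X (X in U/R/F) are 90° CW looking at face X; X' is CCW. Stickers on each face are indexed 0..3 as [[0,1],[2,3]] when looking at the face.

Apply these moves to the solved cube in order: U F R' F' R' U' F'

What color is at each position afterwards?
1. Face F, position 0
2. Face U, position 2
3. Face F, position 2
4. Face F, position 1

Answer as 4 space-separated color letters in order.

After move 1 (U): U=WWWW F=RRGG R=BBRR B=OOBB L=GGOO
After move 2 (F): F=GRGR U=WWOG R=WBWR D=RBYY L=GYOY
After move 3 (R'): R=BRWW U=WBOO F=GWGG D=RRYR B=YOBB
After move 4 (F'): F=WGGG U=WBBW R=RRRW D=YYYR L=GOOO
After move 5 (R'): R=RWRR U=WBBY F=WBGW D=YGYG B=ROYB
After move 6 (U'): U=BYWB F=GOGW R=WBRR B=RWYB L=ROOO
After move 7 (F'): F=OWGG U=BYWR R=GBYR D=OOYG L=RBOW
Query 1: F[0] = O
Query 2: U[2] = W
Query 3: F[2] = G
Query 4: F[1] = W

Answer: O W G W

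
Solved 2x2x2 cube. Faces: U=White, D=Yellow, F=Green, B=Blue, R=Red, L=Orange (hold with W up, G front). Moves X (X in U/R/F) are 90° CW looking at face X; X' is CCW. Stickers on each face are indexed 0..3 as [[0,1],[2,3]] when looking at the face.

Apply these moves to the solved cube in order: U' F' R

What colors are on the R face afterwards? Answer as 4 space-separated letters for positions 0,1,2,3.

Answer: Y Y R G

Derivation:
After move 1 (U'): U=WWWW F=OOGG R=GGRR B=RRBB L=BBOO
After move 2 (F'): F=OGOG U=WWGR R=YGYR D=BOYY L=BWOW
After move 3 (R): R=YYRG U=WGGG F=OOOY D=BBYR B=RRWB
Query: R face = YYRG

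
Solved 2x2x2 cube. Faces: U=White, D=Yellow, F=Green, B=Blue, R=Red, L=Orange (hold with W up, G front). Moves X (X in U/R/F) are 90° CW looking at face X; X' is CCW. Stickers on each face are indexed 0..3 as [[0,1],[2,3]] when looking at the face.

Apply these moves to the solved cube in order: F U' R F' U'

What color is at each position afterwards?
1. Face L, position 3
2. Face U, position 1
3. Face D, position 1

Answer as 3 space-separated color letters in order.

Answer: W R Y

Derivation:
After move 1 (F): F=GGGG U=WWOO R=WRWR D=RRYY L=OYOY
After move 2 (U'): U=WOWO F=OYGG R=GGWR B=WRBB L=BBOY
After move 3 (R): R=WGRG U=WYWG F=ORGY D=RBYW B=OROB
After move 4 (F'): F=RYOG U=WYWR R=BGRG D=BYYW L=BGOW
After move 5 (U'): U=YRWW F=BGOG R=RYRG B=BGOB L=OROW
Query 1: L[3] = W
Query 2: U[1] = R
Query 3: D[1] = Y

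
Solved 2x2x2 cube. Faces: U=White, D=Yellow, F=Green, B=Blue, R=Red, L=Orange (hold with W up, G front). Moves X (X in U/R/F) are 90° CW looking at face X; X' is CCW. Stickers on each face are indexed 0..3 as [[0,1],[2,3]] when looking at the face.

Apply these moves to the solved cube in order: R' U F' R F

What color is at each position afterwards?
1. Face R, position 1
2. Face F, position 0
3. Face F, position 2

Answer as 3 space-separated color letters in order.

Answer: G R G

Derivation:
After move 1 (R'): R=RRRR U=WBWB F=GWGW D=YGYG B=YBYB
After move 2 (U): U=WWBB F=RRGW R=YBRR B=OOYB L=GWOO
After move 3 (F'): F=RWRG U=WWYR R=GBYR D=WOYG L=GBOB
After move 4 (R): R=YGRB U=WWYG F=RORG D=WYYO B=ROWB
After move 5 (F): F=RRGO U=WWBB R=YGGB D=RYYO L=GWOY
Query 1: R[1] = G
Query 2: F[0] = R
Query 3: F[2] = G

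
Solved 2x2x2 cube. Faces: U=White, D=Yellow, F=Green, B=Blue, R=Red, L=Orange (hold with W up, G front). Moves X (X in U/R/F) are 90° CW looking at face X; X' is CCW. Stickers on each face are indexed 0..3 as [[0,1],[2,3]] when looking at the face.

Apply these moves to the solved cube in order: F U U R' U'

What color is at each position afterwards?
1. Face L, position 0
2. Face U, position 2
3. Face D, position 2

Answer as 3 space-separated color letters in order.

After move 1 (F): F=GGGG U=WWOO R=WRWR D=RRYY L=OYOY
After move 2 (U): U=OWOW F=WRGG R=BBWR B=OYBB L=GGOY
After move 3 (U): U=OOWW F=BBGG R=OYWR B=GGBB L=WROY
After move 4 (R'): R=YROW U=OBWG F=BOGW D=RBYG B=YGRB
After move 5 (U'): U=BGOW F=WRGW R=BOOW B=YRRB L=YGOY
Query 1: L[0] = Y
Query 2: U[2] = O
Query 3: D[2] = Y

Answer: Y O Y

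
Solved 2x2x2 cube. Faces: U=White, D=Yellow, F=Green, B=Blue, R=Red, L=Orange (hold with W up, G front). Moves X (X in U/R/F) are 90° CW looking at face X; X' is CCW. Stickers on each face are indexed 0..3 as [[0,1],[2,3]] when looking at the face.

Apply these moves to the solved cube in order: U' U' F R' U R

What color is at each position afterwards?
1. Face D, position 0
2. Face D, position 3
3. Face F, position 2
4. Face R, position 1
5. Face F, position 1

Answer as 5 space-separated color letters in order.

Answer: R R G Y B

Derivation:
After move 1 (U'): U=WWWW F=OOGG R=GGRR B=RRBB L=BBOO
After move 2 (U'): U=WWWW F=BBGG R=OORR B=GGBB L=RROO
After move 3 (F): F=GBGB U=WWOR R=WOWR D=ROYY L=RYOY
After move 4 (R'): R=ORWW U=WBOG F=GWGR D=RBYB B=YGOB
After move 5 (U): U=OWGB F=ORGR R=YGWW B=RYOB L=GWOY
After move 6 (R): R=WYWG U=ORGR F=OBGB D=ROYR B=BYWB
Query 1: D[0] = R
Query 2: D[3] = R
Query 3: F[2] = G
Query 4: R[1] = Y
Query 5: F[1] = B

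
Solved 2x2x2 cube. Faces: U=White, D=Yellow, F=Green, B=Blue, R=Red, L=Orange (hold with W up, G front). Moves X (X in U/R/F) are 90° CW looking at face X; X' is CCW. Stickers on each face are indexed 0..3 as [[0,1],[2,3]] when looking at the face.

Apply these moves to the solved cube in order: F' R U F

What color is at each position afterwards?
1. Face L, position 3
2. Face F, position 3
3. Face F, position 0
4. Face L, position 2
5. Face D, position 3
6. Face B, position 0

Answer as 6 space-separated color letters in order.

After move 1 (F'): F=GGGG U=WWRR R=YRYR D=OOYY L=OWOW
After move 2 (R): R=YYRR U=WGRG F=GOGY D=OBYB B=RBWB
After move 3 (U): U=RWGG F=YYGY R=RBRR B=OWWB L=GOOW
After move 4 (F): F=GYYY U=RWWO R=GBGR D=RRYB L=GOOB
Query 1: L[3] = B
Query 2: F[3] = Y
Query 3: F[0] = G
Query 4: L[2] = O
Query 5: D[3] = B
Query 6: B[0] = O

Answer: B Y G O B O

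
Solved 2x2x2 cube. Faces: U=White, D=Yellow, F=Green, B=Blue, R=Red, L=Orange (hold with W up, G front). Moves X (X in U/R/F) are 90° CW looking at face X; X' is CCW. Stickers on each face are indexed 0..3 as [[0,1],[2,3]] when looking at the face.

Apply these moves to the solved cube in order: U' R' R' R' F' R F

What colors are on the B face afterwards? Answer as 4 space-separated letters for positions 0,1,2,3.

After move 1 (U'): U=WWWW F=OOGG R=GGRR B=RRBB L=BBOO
After move 2 (R'): R=GRGR U=WBWR F=OWGW D=YOYG B=YRYB
After move 3 (R'): R=RRGG U=WYWY F=OBGR D=YWYW B=GROB
After move 4 (R'): R=RGRG U=WOWG F=OYGY D=YBYR B=WRWB
After move 5 (F'): F=YYOG U=WORR R=BGYG D=BOYR L=BGOW
After move 6 (R): R=YBGG U=WYRG F=YOOR D=BWYW B=RROB
After move 7 (F): F=OYRO U=WYWG R=RBGG D=GYYW L=BBOW
Query: B face = RROB

Answer: R R O B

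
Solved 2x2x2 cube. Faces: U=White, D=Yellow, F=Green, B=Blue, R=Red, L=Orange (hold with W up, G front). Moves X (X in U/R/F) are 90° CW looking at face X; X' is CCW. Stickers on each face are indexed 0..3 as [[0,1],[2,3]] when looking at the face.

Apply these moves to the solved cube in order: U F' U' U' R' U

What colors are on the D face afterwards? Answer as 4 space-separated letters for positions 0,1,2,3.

Answer: G O Y G

Derivation:
After move 1 (U): U=WWWW F=RRGG R=BBRR B=OOBB L=GGOO
After move 2 (F'): F=RGRG U=WWBR R=YBYR D=GOYY L=GWOW
After move 3 (U'): U=WRWB F=GWRG R=RGYR B=YBBB L=OOOW
After move 4 (U'): U=RBWW F=OORG R=GWYR B=RGBB L=YBOW
After move 5 (R'): R=WRGY U=RBWR F=OBRW D=GOYG B=YGOB
After move 6 (U): U=WRRB F=WRRW R=YGGY B=YBOB L=OBOW
Query: D face = GOYG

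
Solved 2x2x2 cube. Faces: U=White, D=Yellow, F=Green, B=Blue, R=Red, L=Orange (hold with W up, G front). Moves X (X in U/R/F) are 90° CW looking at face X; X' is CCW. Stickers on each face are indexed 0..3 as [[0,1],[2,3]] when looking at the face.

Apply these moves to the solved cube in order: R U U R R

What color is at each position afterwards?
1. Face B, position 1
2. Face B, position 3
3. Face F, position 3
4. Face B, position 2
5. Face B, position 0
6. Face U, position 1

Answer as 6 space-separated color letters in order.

After move 1 (R): R=RRRR U=WGWG F=GYGY D=YBYB B=WBWB
After move 2 (U): U=WWGG F=RRGY R=WBRR B=OOWB L=GYOO
After move 3 (U): U=GWGW F=WBGY R=OORR B=GYWB L=RROO
After move 4 (R): R=RORO U=GBGY F=WBGB D=YWYG B=WYWB
After move 5 (R): R=RROO U=GBGB F=WWGG D=YWYW B=YYBB
Query 1: B[1] = Y
Query 2: B[3] = B
Query 3: F[3] = G
Query 4: B[2] = B
Query 5: B[0] = Y
Query 6: U[1] = B

Answer: Y B G B Y B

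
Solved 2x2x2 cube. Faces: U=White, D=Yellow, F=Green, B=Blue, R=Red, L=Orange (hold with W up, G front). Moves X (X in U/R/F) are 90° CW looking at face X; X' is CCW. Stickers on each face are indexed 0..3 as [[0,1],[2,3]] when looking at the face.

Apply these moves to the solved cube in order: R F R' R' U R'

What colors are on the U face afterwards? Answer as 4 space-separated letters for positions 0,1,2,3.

After move 1 (R): R=RRRR U=WGWG F=GYGY D=YBYB B=WBWB
After move 2 (F): F=GGYY U=WGOO R=WRGR D=RRYB L=OYOB
After move 3 (R'): R=RRWG U=WWOW F=GGYO D=RGYY B=BBRB
After move 4 (R'): R=RGRW U=WROB F=GWYW D=RGYO B=YBGB
After move 5 (U): U=OWBR F=RGYW R=YBRW B=OYGB L=GWOB
After move 6 (R'): R=BWYR U=OGBO F=RWYR D=RGYW B=OYGB
Query: U face = OGBO

Answer: O G B O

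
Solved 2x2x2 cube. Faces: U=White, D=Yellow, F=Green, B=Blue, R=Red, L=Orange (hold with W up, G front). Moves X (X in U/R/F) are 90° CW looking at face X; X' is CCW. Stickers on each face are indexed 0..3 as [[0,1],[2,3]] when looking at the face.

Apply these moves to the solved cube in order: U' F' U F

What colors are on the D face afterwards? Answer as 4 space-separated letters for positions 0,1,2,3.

After move 1 (U'): U=WWWW F=OOGG R=GGRR B=RRBB L=BBOO
After move 2 (F'): F=OGOG U=WWGR R=YGYR D=BOYY L=BWOW
After move 3 (U): U=GWRW F=YGOG R=RRYR B=BWBB L=OGOW
After move 4 (F): F=OYGG U=GWWG R=RRWR D=YRYY L=OBOO
Query: D face = YRYY

Answer: Y R Y Y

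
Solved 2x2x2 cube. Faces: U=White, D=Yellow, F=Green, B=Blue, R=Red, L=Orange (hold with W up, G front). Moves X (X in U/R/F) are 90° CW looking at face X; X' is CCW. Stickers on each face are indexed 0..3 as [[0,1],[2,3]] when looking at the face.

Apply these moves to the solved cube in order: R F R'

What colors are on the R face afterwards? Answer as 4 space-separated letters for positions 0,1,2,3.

Answer: R R W G

Derivation:
After move 1 (R): R=RRRR U=WGWG F=GYGY D=YBYB B=WBWB
After move 2 (F): F=GGYY U=WGOO R=WRGR D=RRYB L=OYOB
After move 3 (R'): R=RRWG U=WWOW F=GGYO D=RGYY B=BBRB
Query: R face = RRWG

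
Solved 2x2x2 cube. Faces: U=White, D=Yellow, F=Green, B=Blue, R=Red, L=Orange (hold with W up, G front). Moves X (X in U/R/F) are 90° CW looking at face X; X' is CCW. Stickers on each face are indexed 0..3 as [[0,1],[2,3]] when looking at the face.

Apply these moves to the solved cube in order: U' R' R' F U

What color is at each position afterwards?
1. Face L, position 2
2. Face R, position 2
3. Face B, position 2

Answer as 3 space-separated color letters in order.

After move 1 (U'): U=WWWW F=OOGG R=GGRR B=RRBB L=BBOO
After move 2 (R'): R=GRGR U=WBWR F=OWGW D=YOYG B=YRYB
After move 3 (R'): R=RRGG U=WYWY F=OBGR D=YWYW B=GROB
After move 4 (F): F=GORB U=WYOB R=WRYG D=GRYW L=BYOW
After move 5 (U): U=OWBY F=WRRB R=GRYG B=BYOB L=GOOW
Query 1: L[2] = O
Query 2: R[2] = Y
Query 3: B[2] = O

Answer: O Y O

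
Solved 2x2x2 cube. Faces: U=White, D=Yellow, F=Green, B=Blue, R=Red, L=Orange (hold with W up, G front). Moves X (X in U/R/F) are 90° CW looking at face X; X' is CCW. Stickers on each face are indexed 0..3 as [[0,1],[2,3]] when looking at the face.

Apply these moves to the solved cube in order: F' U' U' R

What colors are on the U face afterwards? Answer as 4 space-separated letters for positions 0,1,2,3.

After move 1 (F'): F=GGGG U=WWRR R=YRYR D=OOYY L=OWOW
After move 2 (U'): U=WRWR F=OWGG R=GGYR B=YRBB L=BBOW
After move 3 (U'): U=RRWW F=BBGG R=OWYR B=GGBB L=YROW
After move 4 (R): R=YORW U=RBWG F=BOGY D=OBYG B=WGRB
Query: U face = RBWG

Answer: R B W G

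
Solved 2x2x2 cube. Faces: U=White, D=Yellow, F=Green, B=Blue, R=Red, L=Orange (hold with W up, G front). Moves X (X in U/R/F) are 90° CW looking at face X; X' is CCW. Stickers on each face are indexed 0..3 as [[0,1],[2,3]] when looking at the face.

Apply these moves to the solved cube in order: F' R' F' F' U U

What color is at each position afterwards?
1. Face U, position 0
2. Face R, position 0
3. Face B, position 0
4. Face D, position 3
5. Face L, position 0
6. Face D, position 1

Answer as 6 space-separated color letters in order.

Answer: O O R G W R

Derivation:
After move 1 (F'): F=GGGG U=WWRR R=YRYR D=OOYY L=OWOW
After move 2 (R'): R=RRYY U=WBRB F=GWGR D=OGYG B=YBOB
After move 3 (F'): F=WRGG U=WBRY R=GROY D=WWYG L=OBOR
After move 4 (F'): F=RGWG U=WBGO R=WRWY D=BRYG L=OYOR
After move 5 (U): U=GWOB F=WRWG R=YBWY B=OYOB L=RGOR
After move 6 (U): U=OGBW F=YBWG R=OYWY B=RGOB L=WROR
Query 1: U[0] = O
Query 2: R[0] = O
Query 3: B[0] = R
Query 4: D[3] = G
Query 5: L[0] = W
Query 6: D[1] = R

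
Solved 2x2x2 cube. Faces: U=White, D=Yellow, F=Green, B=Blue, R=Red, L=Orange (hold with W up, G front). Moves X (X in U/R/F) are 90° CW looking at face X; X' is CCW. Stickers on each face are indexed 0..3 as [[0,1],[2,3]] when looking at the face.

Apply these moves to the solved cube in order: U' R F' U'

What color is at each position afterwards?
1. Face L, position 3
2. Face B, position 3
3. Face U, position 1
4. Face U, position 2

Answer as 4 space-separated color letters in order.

Answer: W B R W

Derivation:
After move 1 (U'): U=WWWW F=OOGG R=GGRR B=RRBB L=BBOO
After move 2 (R): R=RGRG U=WOWG F=OYGY D=YBYR B=WRWB
After move 3 (F'): F=YYOG U=WORR R=BGYG D=BOYR L=BGOW
After move 4 (U'): U=ORWR F=BGOG R=YYYG B=BGWB L=WROW
Query 1: L[3] = W
Query 2: B[3] = B
Query 3: U[1] = R
Query 4: U[2] = W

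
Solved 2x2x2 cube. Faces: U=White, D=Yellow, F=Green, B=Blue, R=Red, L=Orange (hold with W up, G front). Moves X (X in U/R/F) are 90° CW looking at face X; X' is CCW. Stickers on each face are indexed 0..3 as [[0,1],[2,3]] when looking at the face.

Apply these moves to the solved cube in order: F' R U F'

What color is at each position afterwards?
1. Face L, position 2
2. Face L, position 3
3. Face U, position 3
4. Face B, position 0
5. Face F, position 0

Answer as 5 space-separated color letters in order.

After move 1 (F'): F=GGGG U=WWRR R=YRYR D=OOYY L=OWOW
After move 2 (R): R=YYRR U=WGRG F=GOGY D=OBYB B=RBWB
After move 3 (U): U=RWGG F=YYGY R=RBRR B=OWWB L=GOOW
After move 4 (F'): F=YYYG U=RWRR R=BBOR D=OWYB L=GGOG
Query 1: L[2] = O
Query 2: L[3] = G
Query 3: U[3] = R
Query 4: B[0] = O
Query 5: F[0] = Y

Answer: O G R O Y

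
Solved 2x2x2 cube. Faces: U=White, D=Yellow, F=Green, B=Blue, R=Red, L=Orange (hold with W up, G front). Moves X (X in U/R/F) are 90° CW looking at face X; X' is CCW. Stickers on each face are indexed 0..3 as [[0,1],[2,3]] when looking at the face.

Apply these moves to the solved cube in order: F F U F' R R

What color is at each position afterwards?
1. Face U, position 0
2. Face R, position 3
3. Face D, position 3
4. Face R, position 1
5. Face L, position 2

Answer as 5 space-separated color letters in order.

After move 1 (F): F=GGGG U=WWOO R=WRWR D=RRYY L=OYOY
After move 2 (F): F=GGGG U=WWYY R=OROR D=WWYY L=OROR
After move 3 (U): U=YWYW F=ORGG R=BBOR B=ORBB L=GGOR
After move 4 (F'): F=RGOG U=YWBO R=WBWR D=GRYY L=GWOY
After move 5 (R): R=WWRB U=YGBG F=RROY D=GBYO B=ORWB
After move 6 (R): R=RWBW U=YRBY F=RBOO D=GWYO B=GRGB
Query 1: U[0] = Y
Query 2: R[3] = W
Query 3: D[3] = O
Query 4: R[1] = W
Query 5: L[2] = O

Answer: Y W O W O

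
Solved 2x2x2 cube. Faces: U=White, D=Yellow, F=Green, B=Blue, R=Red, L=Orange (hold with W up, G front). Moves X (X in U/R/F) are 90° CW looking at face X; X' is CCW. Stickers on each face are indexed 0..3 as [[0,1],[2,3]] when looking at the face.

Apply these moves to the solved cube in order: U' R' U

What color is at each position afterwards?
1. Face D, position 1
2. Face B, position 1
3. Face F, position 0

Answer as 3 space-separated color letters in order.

After move 1 (U'): U=WWWW F=OOGG R=GGRR B=RRBB L=BBOO
After move 2 (R'): R=GRGR U=WBWR F=OWGW D=YOYG B=YRYB
After move 3 (U): U=WWRB F=GRGW R=YRGR B=BBYB L=OWOO
Query 1: D[1] = O
Query 2: B[1] = B
Query 3: F[0] = G

Answer: O B G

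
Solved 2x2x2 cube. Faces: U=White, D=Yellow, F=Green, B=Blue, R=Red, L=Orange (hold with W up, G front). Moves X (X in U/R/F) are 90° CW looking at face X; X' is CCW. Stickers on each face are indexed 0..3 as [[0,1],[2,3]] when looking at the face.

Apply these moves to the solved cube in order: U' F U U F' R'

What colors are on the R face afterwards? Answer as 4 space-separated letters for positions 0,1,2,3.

After move 1 (U'): U=WWWW F=OOGG R=GGRR B=RRBB L=BBOO
After move 2 (F): F=GOGO U=WWOB R=WGWR D=RGYY L=BYOY
After move 3 (U): U=OWBW F=WGGO R=RRWR B=BYBB L=GOOY
After move 4 (U): U=BOWW F=RRGO R=BYWR B=GOBB L=WGOY
After move 5 (F'): F=RORG U=BOBW R=GYRR D=GYYY L=WWOW
After move 6 (R'): R=YRGR U=BBBG F=RORW D=GOYG B=YOYB
Query: R face = YRGR

Answer: Y R G R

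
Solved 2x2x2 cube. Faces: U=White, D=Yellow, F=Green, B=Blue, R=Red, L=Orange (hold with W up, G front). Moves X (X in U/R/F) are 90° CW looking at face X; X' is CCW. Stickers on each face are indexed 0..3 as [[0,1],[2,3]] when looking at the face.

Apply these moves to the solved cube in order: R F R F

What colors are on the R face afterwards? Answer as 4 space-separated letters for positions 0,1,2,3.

Answer: O W Y R

Derivation:
After move 1 (R): R=RRRR U=WGWG F=GYGY D=YBYB B=WBWB
After move 2 (F): F=GGYY U=WGOO R=WRGR D=RRYB L=OYOB
After move 3 (R): R=GWRR U=WGOY F=GRYB D=RWYW B=OBGB
After move 4 (F): F=YGBR U=WGBY R=OWYR D=RGYW L=OROW
Query: R face = OWYR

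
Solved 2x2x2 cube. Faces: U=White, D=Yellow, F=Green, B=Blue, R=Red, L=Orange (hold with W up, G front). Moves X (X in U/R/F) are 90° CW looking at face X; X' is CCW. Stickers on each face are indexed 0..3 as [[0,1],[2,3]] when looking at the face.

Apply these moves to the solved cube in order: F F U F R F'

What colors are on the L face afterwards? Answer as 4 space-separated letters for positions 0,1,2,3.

After move 1 (F): F=GGGG U=WWOO R=WRWR D=RRYY L=OYOY
After move 2 (F): F=GGGG U=WWYY R=OROR D=WWYY L=OROR
After move 3 (U): U=YWYW F=ORGG R=BBOR B=ORBB L=GGOR
After move 4 (F): F=GOGR U=YWRG R=YBWR D=OBYY L=GWOW
After move 5 (R): R=WYRB U=YORR F=GBGY D=OBYO B=GRWB
After move 6 (F'): F=BYGG U=YOWR R=BYOB D=WWYO L=GROR
Query: L face = GROR

Answer: G R O R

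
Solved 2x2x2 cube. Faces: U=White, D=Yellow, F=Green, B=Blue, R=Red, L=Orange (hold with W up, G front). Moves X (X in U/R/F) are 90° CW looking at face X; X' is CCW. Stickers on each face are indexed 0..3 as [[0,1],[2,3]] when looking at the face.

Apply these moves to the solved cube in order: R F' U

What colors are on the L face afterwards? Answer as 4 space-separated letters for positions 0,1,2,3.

After move 1 (R): R=RRRR U=WGWG F=GYGY D=YBYB B=WBWB
After move 2 (F'): F=YYGG U=WGRR R=BRYR D=OOYB L=OGOW
After move 3 (U): U=RWRG F=BRGG R=WBYR B=OGWB L=YYOW
Query: L face = YYOW

Answer: Y Y O W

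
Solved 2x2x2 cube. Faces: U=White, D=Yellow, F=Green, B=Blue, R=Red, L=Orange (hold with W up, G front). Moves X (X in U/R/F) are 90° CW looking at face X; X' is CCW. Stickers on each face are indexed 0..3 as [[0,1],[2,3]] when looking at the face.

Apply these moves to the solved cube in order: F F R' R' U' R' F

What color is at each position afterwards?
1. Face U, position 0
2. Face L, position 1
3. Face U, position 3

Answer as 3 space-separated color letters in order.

Answer: W W B

Derivation:
After move 1 (F): F=GGGG U=WWOO R=WRWR D=RRYY L=OYOY
After move 2 (F): F=GGGG U=WWYY R=OROR D=WWYY L=OROR
After move 3 (R'): R=RROO U=WBYB F=GWGY D=WGYG B=YBWB
After move 4 (R'): R=RORO U=WWYY F=GBGB D=WWYY B=GBGB
After move 5 (U'): U=WYWY F=ORGB R=GBRO B=ROGB L=GBOR
After move 6 (R'): R=BOGR U=WGWR F=OYGY D=WRYB B=YOWB
After move 7 (F): F=GOYY U=WGRB R=WORR D=GBYB L=GWOR
Query 1: U[0] = W
Query 2: L[1] = W
Query 3: U[3] = B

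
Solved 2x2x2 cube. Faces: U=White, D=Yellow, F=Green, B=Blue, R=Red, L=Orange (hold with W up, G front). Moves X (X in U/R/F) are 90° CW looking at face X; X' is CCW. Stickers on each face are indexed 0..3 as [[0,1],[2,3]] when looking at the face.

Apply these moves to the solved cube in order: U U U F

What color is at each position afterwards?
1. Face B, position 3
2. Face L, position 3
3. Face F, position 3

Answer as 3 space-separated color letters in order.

Answer: B Y O

Derivation:
After move 1 (U): U=WWWW F=RRGG R=BBRR B=OOBB L=GGOO
After move 2 (U): U=WWWW F=BBGG R=OORR B=GGBB L=RROO
After move 3 (U): U=WWWW F=OOGG R=GGRR B=RRBB L=BBOO
After move 4 (F): F=GOGO U=WWOB R=WGWR D=RGYY L=BYOY
Query 1: B[3] = B
Query 2: L[3] = Y
Query 3: F[3] = O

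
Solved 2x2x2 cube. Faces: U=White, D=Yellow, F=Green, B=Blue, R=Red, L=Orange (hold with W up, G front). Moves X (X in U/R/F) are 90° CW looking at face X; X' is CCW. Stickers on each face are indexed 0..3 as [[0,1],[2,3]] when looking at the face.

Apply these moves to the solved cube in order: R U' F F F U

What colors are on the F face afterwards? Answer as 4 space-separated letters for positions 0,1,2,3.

Answer: B Y O G

Derivation:
After move 1 (R): R=RRRR U=WGWG F=GYGY D=YBYB B=WBWB
After move 2 (U'): U=GGWW F=OOGY R=GYRR B=RRWB L=WBOO
After move 3 (F): F=GOYO U=GGOB R=WYWR D=RGYB L=WYOB
After move 4 (F): F=YGOO U=GGBY R=OYBR D=WWYB L=WROG
After move 5 (F): F=OYOG U=GGGR R=BYYR D=BOYB L=WWOW
After move 6 (U): U=GGRG F=BYOG R=RRYR B=WWWB L=OYOW
Query: F face = BYOG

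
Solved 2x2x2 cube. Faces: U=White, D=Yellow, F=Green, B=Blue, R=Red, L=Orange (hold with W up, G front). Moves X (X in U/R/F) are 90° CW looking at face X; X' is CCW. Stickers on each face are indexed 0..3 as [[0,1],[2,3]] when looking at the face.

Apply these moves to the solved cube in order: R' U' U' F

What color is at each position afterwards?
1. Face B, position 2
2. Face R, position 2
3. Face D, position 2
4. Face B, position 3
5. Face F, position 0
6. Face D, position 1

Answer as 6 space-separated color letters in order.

Answer: Y W Y B G O

Derivation:
After move 1 (R'): R=RRRR U=WBWB F=GWGW D=YGYG B=YBYB
After move 2 (U'): U=BBWW F=OOGW R=GWRR B=RRYB L=YBOO
After move 3 (U'): U=BWBW F=YBGW R=OORR B=GWYB L=RROO
After move 4 (F): F=GYWB U=BWOR R=BOWR D=ROYG L=RYOG
Query 1: B[2] = Y
Query 2: R[2] = W
Query 3: D[2] = Y
Query 4: B[3] = B
Query 5: F[0] = G
Query 6: D[1] = O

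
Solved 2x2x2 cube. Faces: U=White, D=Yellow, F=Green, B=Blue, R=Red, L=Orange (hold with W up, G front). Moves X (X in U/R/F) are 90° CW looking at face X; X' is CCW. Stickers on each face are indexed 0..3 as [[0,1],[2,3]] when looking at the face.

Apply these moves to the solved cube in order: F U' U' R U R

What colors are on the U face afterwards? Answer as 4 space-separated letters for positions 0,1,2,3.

Answer: W O G Y

Derivation:
After move 1 (F): F=GGGG U=WWOO R=WRWR D=RRYY L=OYOY
After move 2 (U'): U=WOWO F=OYGG R=GGWR B=WRBB L=BBOY
After move 3 (U'): U=OOWW F=BBGG R=OYWR B=GGBB L=WROY
After move 4 (R): R=WORY U=OBWG F=BRGY D=RBYG B=WGOB
After move 5 (U): U=WOGB F=WOGY R=WGRY B=WROB L=BROY
After move 6 (R): R=RWYG U=WOGY F=WBGG D=ROYW B=BROB
Query: U face = WOGY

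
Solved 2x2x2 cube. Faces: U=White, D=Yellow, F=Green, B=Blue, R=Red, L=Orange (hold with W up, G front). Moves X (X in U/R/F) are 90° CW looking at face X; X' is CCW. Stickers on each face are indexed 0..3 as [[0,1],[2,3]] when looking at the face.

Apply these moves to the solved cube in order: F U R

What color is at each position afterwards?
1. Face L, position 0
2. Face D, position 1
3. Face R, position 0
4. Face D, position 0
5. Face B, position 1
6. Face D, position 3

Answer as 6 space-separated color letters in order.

After move 1 (F): F=GGGG U=WWOO R=WRWR D=RRYY L=OYOY
After move 2 (U): U=OWOW F=WRGG R=BBWR B=OYBB L=GGOY
After move 3 (R): R=WBRB U=OROG F=WRGY D=RBYO B=WYWB
Query 1: L[0] = G
Query 2: D[1] = B
Query 3: R[0] = W
Query 4: D[0] = R
Query 5: B[1] = Y
Query 6: D[3] = O

Answer: G B W R Y O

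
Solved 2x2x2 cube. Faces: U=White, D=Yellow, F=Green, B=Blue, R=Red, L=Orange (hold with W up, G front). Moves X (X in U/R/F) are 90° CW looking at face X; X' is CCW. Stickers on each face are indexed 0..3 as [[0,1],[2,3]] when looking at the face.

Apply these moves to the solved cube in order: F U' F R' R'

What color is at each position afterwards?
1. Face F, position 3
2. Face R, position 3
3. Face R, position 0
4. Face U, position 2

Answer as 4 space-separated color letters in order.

After move 1 (F): F=GGGG U=WWOO R=WRWR D=RRYY L=OYOY
After move 2 (U'): U=WOWO F=OYGG R=GGWR B=WRBB L=BBOY
After move 3 (F): F=GOGY U=WOYB R=WGOR D=WGYY L=BROR
After move 4 (R'): R=GRWO U=WBYW F=GOGB D=WOYY B=YRGB
After move 5 (R'): R=ROGW U=WGYY F=GBGW D=WOYB B=YROB
Query 1: F[3] = W
Query 2: R[3] = W
Query 3: R[0] = R
Query 4: U[2] = Y

Answer: W W R Y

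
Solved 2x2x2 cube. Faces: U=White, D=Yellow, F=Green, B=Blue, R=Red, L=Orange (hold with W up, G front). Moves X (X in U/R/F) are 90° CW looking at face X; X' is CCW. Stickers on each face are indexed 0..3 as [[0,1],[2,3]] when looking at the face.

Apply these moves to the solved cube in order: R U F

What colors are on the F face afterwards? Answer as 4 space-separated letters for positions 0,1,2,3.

Answer: G R Y R

Derivation:
After move 1 (R): R=RRRR U=WGWG F=GYGY D=YBYB B=WBWB
After move 2 (U): U=WWGG F=RRGY R=WBRR B=OOWB L=GYOO
After move 3 (F): F=GRYR U=WWOY R=GBGR D=RWYB L=GYOB
Query: F face = GRYR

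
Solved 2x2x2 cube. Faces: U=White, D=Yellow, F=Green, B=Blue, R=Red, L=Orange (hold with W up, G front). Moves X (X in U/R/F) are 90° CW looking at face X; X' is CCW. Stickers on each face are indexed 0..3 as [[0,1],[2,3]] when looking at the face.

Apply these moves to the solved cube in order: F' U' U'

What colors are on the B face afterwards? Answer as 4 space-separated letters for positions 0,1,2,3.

Answer: G G B B

Derivation:
After move 1 (F'): F=GGGG U=WWRR R=YRYR D=OOYY L=OWOW
After move 2 (U'): U=WRWR F=OWGG R=GGYR B=YRBB L=BBOW
After move 3 (U'): U=RRWW F=BBGG R=OWYR B=GGBB L=YROW
Query: B face = GGBB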